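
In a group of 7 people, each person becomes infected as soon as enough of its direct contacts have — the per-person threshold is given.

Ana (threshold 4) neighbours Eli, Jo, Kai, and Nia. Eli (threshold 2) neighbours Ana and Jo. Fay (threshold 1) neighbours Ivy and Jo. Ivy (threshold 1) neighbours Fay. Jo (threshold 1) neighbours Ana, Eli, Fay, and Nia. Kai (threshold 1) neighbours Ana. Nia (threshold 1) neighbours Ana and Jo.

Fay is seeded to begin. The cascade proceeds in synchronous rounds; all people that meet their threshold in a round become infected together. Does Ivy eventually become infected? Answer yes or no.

yes

Round 1 — Fay becomes infected (initial).
Round 2 — checking thresholds:
  Ivy: 1 of 1 neighbours ≥ 1, becomes infected.
  Jo: 1 of 4 neighbours ≥ 1, becomes infected.
Round 3 — checking thresholds:
  Ana: 1 of 4 neighbours < 4, below threshold.
  Eli: 1 of 2 neighbours < 2, below threshold.
  Nia: 1 of 2 neighbours ≥ 1, becomes infected.
Round 4 — no new infections; cascade stops.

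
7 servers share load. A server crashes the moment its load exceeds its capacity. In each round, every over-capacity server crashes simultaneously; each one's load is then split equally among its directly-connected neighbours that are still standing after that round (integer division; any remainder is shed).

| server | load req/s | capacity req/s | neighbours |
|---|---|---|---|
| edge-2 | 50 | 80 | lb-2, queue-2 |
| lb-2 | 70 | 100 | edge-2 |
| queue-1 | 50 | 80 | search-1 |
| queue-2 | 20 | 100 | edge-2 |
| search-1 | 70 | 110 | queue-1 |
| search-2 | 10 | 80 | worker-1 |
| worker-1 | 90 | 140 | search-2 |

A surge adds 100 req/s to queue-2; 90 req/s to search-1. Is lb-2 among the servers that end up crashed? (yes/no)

Round 1 — queue-2 at 120 > 100; search-1 at 160 > 110. queue-2, search-1 crash.
  queue-2 sheds 120 req/s to edge-2: 120 each.
    edge-2: 50+120 = 170 > 80
  search-1 sheds 160 req/s to queue-1: 160 each.
    queue-1: 50+160 = 210 > 80
Round 2 — edge-2, queue-1 crash.
  edge-2 sheds 170 req/s to lb-2: 170 each.
    lb-2: 70+170 = 240 > 100
  queue-1 sheds 210 req/s: no online neighbours, lost.
Round 3 — lb-2 crashes.
  lb-2 sheds 240 req/s: no online neighbours, lost.
No further crashes.

yes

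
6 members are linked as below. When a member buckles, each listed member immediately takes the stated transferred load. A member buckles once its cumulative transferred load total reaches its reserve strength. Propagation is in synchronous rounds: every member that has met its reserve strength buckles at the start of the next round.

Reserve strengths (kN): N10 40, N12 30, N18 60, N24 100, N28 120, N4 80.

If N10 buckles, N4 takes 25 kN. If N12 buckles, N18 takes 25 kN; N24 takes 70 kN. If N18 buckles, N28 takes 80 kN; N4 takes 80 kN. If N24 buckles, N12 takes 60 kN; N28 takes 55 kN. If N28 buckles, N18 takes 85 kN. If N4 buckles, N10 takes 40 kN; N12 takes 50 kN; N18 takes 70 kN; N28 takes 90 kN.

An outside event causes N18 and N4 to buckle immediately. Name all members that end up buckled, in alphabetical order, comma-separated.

Round 1 — N18, N4 buckle (initial).
  N10: +40 → 40 ≥ 40
  N12: +50 → 50 ≥ 30
  N28: +80+90 → 170 ≥ 120
Round 2 — N10, N12, N28 buckle.
  N24: +70 → 70 < 100
No further bucklings.

N10, N12, N18, N28, N4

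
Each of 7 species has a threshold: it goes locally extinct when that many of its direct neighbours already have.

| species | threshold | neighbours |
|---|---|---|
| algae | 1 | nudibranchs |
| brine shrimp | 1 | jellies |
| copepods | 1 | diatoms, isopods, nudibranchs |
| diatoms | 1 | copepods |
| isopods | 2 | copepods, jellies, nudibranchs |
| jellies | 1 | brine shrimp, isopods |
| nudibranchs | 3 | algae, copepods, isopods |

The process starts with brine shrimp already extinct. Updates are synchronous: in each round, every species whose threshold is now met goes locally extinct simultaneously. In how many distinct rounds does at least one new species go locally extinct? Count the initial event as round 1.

Round 1 — brine shrimp goes locally extinct (initial).
Round 2 — checking thresholds:
  jellies: 1 of 2 neighbours ≥ 1, goes locally extinct.
Round 3 — no new extinctions; cascade stops.

2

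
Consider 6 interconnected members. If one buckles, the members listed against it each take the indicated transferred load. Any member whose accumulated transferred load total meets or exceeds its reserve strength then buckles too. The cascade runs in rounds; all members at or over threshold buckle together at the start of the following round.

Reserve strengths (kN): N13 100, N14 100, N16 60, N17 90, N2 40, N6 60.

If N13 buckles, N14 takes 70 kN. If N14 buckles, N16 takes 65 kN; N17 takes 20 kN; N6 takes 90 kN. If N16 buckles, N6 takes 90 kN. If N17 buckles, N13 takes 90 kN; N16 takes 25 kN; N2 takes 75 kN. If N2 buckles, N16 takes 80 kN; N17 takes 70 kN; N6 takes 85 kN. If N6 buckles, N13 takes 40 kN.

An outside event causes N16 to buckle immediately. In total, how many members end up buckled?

2

Round 1 — N16 buckles (initial).
  N6: +90 → 90 ≥ 60
Round 2 — N6 buckles.
  N13: +40 → 40 < 100
No further bucklings.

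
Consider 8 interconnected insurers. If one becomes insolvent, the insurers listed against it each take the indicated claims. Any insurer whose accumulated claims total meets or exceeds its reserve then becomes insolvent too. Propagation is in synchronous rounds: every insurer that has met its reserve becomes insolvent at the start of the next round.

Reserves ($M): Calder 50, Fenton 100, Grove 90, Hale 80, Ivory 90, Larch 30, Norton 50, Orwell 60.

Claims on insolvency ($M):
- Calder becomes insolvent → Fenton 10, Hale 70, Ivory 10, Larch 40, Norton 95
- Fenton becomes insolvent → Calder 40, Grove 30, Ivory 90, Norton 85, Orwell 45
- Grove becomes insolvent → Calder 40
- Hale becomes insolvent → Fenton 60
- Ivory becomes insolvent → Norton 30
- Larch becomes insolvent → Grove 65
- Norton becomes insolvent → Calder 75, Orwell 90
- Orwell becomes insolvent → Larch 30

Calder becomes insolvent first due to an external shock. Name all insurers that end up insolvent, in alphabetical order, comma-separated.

Calder, Larch, Norton, Orwell

Round 1 — Calder becomes insolvent (initial).
  Fenton: +10 → 10 < 100
  Hale: +70 → 70 < 80
  Ivory: +10 → 10 < 90
  Larch: +40 → 40 ≥ 30
  Norton: +95 → 95 ≥ 50
Round 2 — Larch, Norton become insolvent.
  Grove: +65 → 65 < 90
  Orwell: +90 → 90 ≥ 60
Round 3 — Orwell becomes insolvent.
No further insolvencies.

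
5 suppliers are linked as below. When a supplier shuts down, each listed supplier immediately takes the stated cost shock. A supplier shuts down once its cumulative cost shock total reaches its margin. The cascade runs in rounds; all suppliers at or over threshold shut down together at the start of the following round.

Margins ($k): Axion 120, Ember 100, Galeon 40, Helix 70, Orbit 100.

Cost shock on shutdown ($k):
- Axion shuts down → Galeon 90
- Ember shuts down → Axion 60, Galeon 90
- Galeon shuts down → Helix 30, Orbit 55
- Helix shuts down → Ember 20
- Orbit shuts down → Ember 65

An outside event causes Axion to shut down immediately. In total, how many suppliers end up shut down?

Round 1 — Axion shuts down (initial).
  Galeon: +90 → 90 ≥ 40
Round 2 — Galeon shuts down.
  Helix: +30 → 30 < 70
  Orbit: +55 → 55 < 100
No further shutdowns.

2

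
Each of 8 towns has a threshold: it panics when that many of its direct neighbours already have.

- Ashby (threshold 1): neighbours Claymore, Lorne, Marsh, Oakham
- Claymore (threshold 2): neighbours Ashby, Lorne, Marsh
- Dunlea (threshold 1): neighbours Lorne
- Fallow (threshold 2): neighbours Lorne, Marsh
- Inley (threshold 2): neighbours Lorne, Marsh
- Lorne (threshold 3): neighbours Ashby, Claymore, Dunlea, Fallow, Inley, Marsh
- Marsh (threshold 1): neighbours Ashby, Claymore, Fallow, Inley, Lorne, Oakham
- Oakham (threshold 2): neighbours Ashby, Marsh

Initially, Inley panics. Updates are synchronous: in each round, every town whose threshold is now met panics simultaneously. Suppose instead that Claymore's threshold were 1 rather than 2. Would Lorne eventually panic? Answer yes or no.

With Claymore's threshold at 1:
Round 1 — Inley panics (initial).
Round 2 — checking thresholds:
  Lorne: 1 of 6 neighbours < 3, below threshold.
  Marsh: 1 of 6 neighbours ≥ 1, panics.
Round 3 — checking thresholds:
  Ashby: 1 of 4 neighbours ≥ 1, panics.
  Claymore: 1 of 3 neighbours ≥ 1, panics.
  Fallow: 1 of 2 neighbours < 2, below threshold.
  Lorne: 2 of 6 neighbours < 3, below threshold.
  Oakham: 1 of 2 neighbours < 2, below threshold.
Round 4 — checking thresholds:
  Fallow: 1 of 2 neighbours < 2, below threshold.
  Lorne: 4 of 6 neighbours ≥ 3, panics.
  Oakham: 2 of 2 neighbours ≥ 2, panics.
Round 5 — checking thresholds:
  Dunlea: 1 of 1 neighbours ≥ 1, panics.
  Fallow: 2 of 2 neighbours ≥ 2, panics.
Round 6 — no new panics; cascade stops.

yes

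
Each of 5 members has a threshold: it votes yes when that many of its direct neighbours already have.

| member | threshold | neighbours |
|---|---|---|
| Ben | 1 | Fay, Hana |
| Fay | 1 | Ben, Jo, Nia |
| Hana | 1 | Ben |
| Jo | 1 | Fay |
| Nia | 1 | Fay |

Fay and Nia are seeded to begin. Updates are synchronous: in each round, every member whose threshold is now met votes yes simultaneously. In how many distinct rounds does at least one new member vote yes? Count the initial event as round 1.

Round 1 — Fay, Nia vote yes (initial).
Round 2 — checking thresholds:
  Ben: 1 of 2 neighbours ≥ 1, votes yes.
  Jo: 1 of 1 neighbours ≥ 1, votes yes.
Round 3 — checking thresholds:
  Hana: 1 of 1 neighbours ≥ 1, votes yes.
Round 4 — no new yes votes; cascade stops.

3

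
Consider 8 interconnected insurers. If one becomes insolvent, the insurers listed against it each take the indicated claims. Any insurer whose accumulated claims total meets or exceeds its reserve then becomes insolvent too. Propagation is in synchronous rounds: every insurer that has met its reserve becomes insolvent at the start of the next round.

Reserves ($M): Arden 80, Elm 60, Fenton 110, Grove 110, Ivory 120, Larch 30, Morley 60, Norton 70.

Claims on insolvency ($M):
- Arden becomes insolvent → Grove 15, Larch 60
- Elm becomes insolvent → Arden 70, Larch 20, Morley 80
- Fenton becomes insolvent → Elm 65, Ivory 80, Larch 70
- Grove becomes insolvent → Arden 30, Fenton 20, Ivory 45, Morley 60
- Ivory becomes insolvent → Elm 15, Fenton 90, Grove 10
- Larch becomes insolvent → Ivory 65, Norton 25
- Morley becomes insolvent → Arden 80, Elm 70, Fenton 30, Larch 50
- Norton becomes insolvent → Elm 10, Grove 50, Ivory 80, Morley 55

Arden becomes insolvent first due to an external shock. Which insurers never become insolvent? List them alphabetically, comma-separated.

Round 1 — Arden becomes insolvent (initial).
  Grove: +15 → 15 < 110
  Larch: +60 → 60 ≥ 30
Round 2 — Larch becomes insolvent.
  Ivory: +65 → 65 < 120
  Norton: +25 → 25 < 70
No further insolvencies.

Elm, Fenton, Grove, Ivory, Morley, Norton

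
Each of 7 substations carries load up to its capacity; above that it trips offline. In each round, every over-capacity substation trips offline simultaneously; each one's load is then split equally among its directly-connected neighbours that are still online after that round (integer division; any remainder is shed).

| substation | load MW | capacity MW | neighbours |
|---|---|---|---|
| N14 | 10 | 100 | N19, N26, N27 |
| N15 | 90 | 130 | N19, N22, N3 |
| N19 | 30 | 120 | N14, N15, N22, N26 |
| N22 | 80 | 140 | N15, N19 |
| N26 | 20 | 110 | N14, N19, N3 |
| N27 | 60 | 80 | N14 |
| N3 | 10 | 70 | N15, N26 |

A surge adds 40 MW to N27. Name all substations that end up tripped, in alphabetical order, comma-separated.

N14, N27

Round 1 — N27 at 100 > 80. N27 trips offline.
  N27 sheds 100 MW to N14: 100 each.
    N14: 10+100 = 110 > 100
Round 2 — N14 trips offline.
  N14 sheds 110 MW to N19, N26: 55 each.
    N19: 30+55 = 85 ≤ 120
    N26: 20+55 = 75 ≤ 110
No further trips.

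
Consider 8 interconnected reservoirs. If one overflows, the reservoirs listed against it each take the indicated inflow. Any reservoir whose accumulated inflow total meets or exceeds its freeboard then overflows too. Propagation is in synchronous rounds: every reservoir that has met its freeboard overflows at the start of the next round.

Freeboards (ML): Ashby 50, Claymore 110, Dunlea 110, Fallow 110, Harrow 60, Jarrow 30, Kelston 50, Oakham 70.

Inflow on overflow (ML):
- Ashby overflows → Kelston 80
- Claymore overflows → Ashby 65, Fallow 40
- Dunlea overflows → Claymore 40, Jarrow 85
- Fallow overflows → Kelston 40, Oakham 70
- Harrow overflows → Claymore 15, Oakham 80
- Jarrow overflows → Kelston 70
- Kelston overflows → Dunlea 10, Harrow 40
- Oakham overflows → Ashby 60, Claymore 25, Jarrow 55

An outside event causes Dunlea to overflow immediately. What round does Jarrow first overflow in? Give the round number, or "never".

Round 1 — Dunlea overflows (initial).
  Claymore: +40 → 40 < 110
  Jarrow: +85 → 85 ≥ 30
Round 2 — Jarrow overflows.
  Kelston: +70 → 70 ≥ 50
Round 3 — Kelston overflows.
  Harrow: +40 → 40 < 60
No further overflows.

2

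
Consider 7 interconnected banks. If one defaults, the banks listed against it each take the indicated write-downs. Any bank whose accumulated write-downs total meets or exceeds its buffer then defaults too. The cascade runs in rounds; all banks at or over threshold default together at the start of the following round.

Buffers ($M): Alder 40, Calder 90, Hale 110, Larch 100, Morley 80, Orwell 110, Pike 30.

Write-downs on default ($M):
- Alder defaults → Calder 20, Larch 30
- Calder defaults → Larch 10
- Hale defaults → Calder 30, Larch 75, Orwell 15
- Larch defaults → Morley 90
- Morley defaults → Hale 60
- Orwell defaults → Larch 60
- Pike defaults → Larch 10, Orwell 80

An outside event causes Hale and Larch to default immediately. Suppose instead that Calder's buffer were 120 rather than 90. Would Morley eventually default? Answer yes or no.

With Calder's buffer at 120:
Round 1 — Hale, Larch default (initial).
  Calder: +30 → 30 < 120
  Morley: +90 → 90 ≥ 80
  Orwell: +15 → 15 < 110
Round 2 — Morley defaults.
No further defaults.

yes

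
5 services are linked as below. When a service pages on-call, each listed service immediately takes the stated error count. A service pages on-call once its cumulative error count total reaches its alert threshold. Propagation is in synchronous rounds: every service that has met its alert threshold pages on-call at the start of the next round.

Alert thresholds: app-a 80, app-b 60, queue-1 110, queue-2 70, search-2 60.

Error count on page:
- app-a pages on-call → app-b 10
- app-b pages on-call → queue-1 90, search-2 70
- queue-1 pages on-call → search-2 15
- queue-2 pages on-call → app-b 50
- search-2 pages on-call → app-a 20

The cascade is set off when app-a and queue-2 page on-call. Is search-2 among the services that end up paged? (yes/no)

yes

Round 1 — app-a, queue-2 page on-call (initial).
  app-b: +10+50 → 60 ≥ 60
Round 2 — app-b pages on-call.
  queue-1: +90 → 90 < 110
  search-2: +70 → 70 ≥ 60
Round 3 — search-2 pages on-call.
No further pages.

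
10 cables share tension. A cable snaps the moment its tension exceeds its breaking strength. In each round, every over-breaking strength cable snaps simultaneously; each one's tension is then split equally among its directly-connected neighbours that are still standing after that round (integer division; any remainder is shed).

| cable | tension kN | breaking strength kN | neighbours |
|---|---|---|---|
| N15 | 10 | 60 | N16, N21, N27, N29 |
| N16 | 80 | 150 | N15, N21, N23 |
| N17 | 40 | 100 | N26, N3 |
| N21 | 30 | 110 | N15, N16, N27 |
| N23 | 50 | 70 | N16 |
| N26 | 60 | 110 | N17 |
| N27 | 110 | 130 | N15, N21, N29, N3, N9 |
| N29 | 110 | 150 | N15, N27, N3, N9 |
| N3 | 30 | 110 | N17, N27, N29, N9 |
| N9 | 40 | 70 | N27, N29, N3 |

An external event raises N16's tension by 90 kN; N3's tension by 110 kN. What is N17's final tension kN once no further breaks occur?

Round 1 — N16 at 170 > 150; N3 at 140 > 110. N16, N3 snap.
  N16 sheds 170 kN to N15, N21, N23: 56 each (2 lost).
    N15: 10+56 = 66 > 60
    N21: 30+56 = 86 ≤ 110
    N23: 50+56 = 106 > 70
  N3 sheds 140 kN to N17, N27, N29, N9: 35 each.
    N17: 40+35 = 75 ≤ 100
    N27: 110+35 = 145 > 130
    N29: 110+35 = 145 ≤ 150
    N9: 40+35 = 75 > 70
Round 2 — N15, N23, N27, N9 snap.
  N15 sheds 66 kN to N21, N29: 33 each.
    N21: 86+33 = 119 > 110
    N29: 145+33 = 178 > 150
  N23 sheds 106 kN: no online neighbours, lost.
  N27 sheds 145 kN to N21, N29: 72 each (1 lost).
    N21: 119+72 = 191 > 110
    N29: 178+72 = 250 > 150
  N9 sheds 75 kN to N29: 75 each.
    N29: 250+75 = 325 > 150
Round 3 — N21, N29 snap.
  N21 sheds 191 kN: no online neighbours, lost.
  N29 sheds 325 kN: no online neighbours, lost.
No further breaks.

75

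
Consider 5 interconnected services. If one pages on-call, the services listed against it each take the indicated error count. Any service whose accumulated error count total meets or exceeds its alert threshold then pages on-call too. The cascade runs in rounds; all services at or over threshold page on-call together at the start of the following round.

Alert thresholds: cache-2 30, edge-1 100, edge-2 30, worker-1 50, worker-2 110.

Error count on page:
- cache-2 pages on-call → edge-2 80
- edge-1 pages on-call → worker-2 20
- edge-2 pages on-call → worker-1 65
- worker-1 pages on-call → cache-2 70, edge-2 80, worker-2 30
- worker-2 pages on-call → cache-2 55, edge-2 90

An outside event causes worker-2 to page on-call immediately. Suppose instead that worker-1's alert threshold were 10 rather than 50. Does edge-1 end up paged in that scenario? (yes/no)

no

With worker-1's alert threshold at 10:
Round 1 — worker-2 pages on-call (initial).
  cache-2: +55 → 55 ≥ 30
  edge-2: +90 → 90 ≥ 30
Round 2 — cache-2, edge-2 page on-call.
  worker-1: +65 → 65 ≥ 10
Round 3 — worker-1 pages on-call.
No further pages.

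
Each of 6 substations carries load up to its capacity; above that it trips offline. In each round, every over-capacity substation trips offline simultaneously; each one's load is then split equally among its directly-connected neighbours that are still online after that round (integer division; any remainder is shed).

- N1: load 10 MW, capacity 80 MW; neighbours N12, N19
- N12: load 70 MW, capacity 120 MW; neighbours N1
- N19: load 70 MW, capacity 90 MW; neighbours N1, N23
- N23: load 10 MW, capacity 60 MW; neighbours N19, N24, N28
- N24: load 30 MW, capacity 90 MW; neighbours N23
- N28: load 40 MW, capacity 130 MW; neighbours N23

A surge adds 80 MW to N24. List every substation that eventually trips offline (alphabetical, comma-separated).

Round 1 — N24 at 110 > 90. N24 trips offline.
  N24 sheds 110 MW to N23: 110 each.
    N23: 10+110 = 120 > 60
Round 2 — N23 trips offline.
  N23 sheds 120 MW to N19, N28: 60 each.
    N19: 70+60 = 130 > 90
    N28: 40+60 = 100 ≤ 130
Round 3 — N19 trips offline.
  N19 sheds 130 MW to N1: 130 each.
    N1: 10+130 = 140 > 80
Round 4 — N1 trips offline.
  N1 sheds 140 MW to N12: 140 each.
    N12: 70+140 = 210 > 120
Round 5 — N12 trips offline.
  N12 sheds 210 MW: no online neighbours, lost.
No further trips.

N1, N12, N19, N23, N24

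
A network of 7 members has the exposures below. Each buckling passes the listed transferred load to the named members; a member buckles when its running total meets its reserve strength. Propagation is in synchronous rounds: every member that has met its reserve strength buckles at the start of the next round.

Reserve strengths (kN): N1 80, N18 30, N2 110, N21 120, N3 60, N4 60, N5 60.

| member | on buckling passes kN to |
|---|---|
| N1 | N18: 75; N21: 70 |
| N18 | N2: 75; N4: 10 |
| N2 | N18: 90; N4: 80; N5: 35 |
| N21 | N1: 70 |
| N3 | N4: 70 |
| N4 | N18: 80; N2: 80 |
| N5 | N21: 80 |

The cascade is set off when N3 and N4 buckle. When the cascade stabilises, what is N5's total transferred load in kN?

35

Round 1 — N3, N4 buckle (initial).
  N18: +80 → 80 ≥ 30
  N2: +80 → 80 < 110
Round 2 — N18 buckles.
  N2: +75 → 155 ≥ 110
Round 3 — N2 buckles.
  N5: +35 → 35 < 60
No further bucklings.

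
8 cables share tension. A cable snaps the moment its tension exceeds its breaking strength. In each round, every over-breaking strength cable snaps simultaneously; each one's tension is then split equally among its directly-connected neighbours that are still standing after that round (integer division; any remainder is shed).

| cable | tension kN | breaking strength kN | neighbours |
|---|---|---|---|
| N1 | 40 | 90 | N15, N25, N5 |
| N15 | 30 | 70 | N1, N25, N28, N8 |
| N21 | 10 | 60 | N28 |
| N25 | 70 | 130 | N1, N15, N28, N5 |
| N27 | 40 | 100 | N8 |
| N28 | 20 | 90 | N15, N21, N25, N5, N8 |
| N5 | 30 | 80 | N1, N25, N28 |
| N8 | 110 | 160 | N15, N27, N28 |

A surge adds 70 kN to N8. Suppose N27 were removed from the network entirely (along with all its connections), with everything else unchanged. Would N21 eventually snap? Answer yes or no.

no

With N27 removed:
Round 1 — N8 at 180 > 160. N8 snaps.
  N8 sheds 180 kN to N15, N28: 90 each.
    N15: 30+90 = 120 > 70
    N28: 20+90 = 110 > 90
Round 2 — N15, N28 snap.
  N15 sheds 120 kN to N1, N25: 60 each.
    N1: 40+60 = 100 > 90
    N25: 70+60 = 130 ≤ 130
  N28 sheds 110 kN to N21, N25, N5: 36 each (2 lost).
    N21: 10+36 = 46 ≤ 60
    N25: 130+36 = 166 > 130
    N5: 30+36 = 66 ≤ 80
Round 3 — N1, N25 snap.
  N1 sheds 100 kN to N5: 100 each.
    N5: 66+100 = 166 > 80
  N25 sheds 166 kN to N5: 166 each.
    N5: 166+166 = 332 > 80
Round 4 — N5 snaps.
  N5 sheds 332 kN: no online neighbours, lost.
No further breaks.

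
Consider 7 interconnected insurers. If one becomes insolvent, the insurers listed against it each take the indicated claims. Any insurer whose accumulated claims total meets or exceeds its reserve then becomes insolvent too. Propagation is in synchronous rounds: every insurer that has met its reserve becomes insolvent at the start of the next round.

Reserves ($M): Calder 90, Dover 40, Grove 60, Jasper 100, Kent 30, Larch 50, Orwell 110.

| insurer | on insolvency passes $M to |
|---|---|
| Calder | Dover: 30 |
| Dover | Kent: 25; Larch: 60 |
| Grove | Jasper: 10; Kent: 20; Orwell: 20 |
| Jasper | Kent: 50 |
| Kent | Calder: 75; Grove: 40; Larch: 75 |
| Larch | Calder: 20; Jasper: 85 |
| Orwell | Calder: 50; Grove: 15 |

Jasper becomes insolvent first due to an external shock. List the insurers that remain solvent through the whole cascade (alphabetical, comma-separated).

Round 1 — Jasper becomes insolvent (initial).
  Kent: +50 → 50 ≥ 30
Round 2 — Kent becomes insolvent.
  Calder: +75 → 75 < 90
  Grove: +40 → 40 < 60
  Larch: +75 → 75 ≥ 50
Round 3 — Larch becomes insolvent.
  Calder: +20 → 95 ≥ 90
Round 4 — Calder becomes insolvent.
  Dover: +30 → 30 < 40
No further insolvencies.

Dover, Grove, Orwell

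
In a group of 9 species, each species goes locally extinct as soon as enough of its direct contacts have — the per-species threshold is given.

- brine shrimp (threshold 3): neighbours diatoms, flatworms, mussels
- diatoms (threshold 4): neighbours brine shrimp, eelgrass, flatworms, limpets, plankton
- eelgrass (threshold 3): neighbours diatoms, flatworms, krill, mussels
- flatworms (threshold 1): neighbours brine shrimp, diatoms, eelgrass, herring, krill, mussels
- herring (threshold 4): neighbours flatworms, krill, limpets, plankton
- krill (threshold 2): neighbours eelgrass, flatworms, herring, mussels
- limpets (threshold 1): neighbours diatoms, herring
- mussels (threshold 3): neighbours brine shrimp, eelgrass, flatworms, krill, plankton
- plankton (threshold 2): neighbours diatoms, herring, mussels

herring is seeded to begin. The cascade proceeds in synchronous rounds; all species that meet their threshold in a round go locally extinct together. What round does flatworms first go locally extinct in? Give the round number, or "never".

2

Round 1 — herring goes locally extinct (initial).
Round 2 — checking thresholds:
  flatworms: 1 of 6 neighbours ≥ 1, goes locally extinct.
  krill: 1 of 4 neighbours < 2, not yet.
  limpets: 1 of 2 neighbours ≥ 1, goes locally extinct.
  plankton: 1 of 3 neighbours < 2, not yet.
Round 3 — checking thresholds:
  brine shrimp: 1 of 3 neighbours < 3, not yet.
  diatoms: 2 of 5 neighbours < 4, not yet.
  eelgrass: 1 of 4 neighbours < 3, not yet.
  krill: 2 of 4 neighbours ≥ 2, goes locally extinct.
  mussels: 1 of 5 neighbours < 3, not yet.
  plankton: 1 of 3 neighbours < 2, not yet.
Round 4 — no new extinctions; cascade stops.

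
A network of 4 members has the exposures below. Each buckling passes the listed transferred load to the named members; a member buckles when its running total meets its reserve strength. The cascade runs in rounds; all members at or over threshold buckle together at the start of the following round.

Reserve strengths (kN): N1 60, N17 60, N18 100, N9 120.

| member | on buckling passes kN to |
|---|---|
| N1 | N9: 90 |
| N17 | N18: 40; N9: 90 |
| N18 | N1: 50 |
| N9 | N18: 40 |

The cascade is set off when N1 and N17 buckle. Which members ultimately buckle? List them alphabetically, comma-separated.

N1, N17, N9

Round 1 — N1, N17 buckle (initial).
  N18: +40 → 40 < 100
  N9: +90+90 → 180 ≥ 120
Round 2 — N9 buckles.
  N18: +40 → 80 < 100
No further bucklings.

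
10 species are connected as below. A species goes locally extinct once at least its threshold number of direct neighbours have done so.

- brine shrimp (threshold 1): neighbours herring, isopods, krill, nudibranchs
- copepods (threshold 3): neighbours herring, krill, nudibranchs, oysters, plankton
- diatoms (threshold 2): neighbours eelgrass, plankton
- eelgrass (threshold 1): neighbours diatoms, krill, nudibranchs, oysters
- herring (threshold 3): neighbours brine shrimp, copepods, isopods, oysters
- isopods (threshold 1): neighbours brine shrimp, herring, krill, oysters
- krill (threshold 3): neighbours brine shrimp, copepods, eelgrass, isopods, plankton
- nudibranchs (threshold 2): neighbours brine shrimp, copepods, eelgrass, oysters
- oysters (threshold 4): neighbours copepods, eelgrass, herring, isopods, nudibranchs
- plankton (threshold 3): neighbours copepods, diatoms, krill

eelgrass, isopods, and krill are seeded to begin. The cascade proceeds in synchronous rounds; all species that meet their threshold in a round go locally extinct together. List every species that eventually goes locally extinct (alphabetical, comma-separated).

Round 1 — eelgrass, isopods, krill go locally extinct (initial).
Round 2 — checking thresholds:
  brine shrimp: 2 of 4 neighbours ≥ 1, goes locally extinct.
  copepods: 1 of 5 neighbours < 3, holds.
  diatoms: 1 of 2 neighbours < 2, holds.
  herring: 1 of 4 neighbours < 3, holds.
  nudibranchs: 1 of 4 neighbours < 2, holds.
  oysters: 2 of 5 neighbours < 4, holds.
  plankton: 1 of 3 neighbours < 3, holds.
Round 3 — checking thresholds:
  copepods: 1 of 5 neighbours < 3, holds.
  diatoms: 1 of 2 neighbours < 2, holds.
  herring: 2 of 4 neighbours < 3, holds.
  nudibranchs: 2 of 4 neighbours ≥ 2, goes locally extinct.
  oysters: 2 of 5 neighbours < 4, holds.
  plankton: 1 of 3 neighbours < 3, holds.
Round 4 — no new extinctions; cascade stops.

brine shrimp, eelgrass, isopods, krill, nudibranchs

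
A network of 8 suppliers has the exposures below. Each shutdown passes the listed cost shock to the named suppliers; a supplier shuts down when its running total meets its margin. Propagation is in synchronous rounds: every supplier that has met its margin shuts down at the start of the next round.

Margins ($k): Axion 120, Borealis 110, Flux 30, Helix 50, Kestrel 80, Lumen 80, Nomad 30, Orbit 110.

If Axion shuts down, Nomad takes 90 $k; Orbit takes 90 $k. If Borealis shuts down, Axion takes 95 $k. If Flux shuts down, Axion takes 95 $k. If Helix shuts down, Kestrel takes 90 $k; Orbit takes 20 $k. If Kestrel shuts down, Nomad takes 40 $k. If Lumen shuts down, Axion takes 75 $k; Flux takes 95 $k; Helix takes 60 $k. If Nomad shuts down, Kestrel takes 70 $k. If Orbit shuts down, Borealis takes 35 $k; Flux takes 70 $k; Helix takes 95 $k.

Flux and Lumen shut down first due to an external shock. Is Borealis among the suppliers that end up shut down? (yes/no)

Round 1 — Flux, Lumen shut down (initial).
  Axion: +95+75 → 170 ≥ 120
  Helix: +60 → 60 ≥ 50
Round 2 — Axion, Helix shut down.
  Kestrel: +90 → 90 ≥ 80
  Nomad: +90 → 90 ≥ 30
  Orbit: +90+20 → 110 ≥ 110
Round 3 — Kestrel, Nomad, Orbit shut down.
  Borealis: +35 → 35 < 110
No further shutdowns.

no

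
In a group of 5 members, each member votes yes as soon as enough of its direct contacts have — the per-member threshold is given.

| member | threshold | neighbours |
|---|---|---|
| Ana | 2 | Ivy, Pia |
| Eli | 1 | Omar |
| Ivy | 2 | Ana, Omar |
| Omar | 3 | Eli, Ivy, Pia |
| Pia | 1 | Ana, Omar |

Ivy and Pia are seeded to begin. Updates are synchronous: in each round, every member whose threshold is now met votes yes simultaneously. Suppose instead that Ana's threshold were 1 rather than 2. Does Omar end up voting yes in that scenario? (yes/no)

With Ana's threshold at 1:
Round 1 — Ivy, Pia vote yes (initial).
Round 2 — checking thresholds:
  Ana: 2 of 2 neighbours ≥ 1, votes yes.
  Omar: 2 of 3 neighbours < 3, holds.
Round 3 — no new yes votes; cascade stops.

no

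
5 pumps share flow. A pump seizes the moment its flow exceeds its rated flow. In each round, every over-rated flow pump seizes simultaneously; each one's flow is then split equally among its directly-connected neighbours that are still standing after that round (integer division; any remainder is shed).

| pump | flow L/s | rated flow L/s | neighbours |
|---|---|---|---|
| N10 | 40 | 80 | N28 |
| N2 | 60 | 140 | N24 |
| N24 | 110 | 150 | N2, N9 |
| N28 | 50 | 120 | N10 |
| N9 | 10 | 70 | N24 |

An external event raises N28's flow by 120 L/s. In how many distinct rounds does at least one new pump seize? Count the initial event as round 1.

2

Round 1 — N28 at 170 > 120. N28 seizes.
  N28 sheds 170 L/s to N10: 170 each.
    N10: 40+170 = 210 > 80
Round 2 — N10 seizes.
  N10 sheds 210 L/s: no online neighbours, lost.
No further seizures.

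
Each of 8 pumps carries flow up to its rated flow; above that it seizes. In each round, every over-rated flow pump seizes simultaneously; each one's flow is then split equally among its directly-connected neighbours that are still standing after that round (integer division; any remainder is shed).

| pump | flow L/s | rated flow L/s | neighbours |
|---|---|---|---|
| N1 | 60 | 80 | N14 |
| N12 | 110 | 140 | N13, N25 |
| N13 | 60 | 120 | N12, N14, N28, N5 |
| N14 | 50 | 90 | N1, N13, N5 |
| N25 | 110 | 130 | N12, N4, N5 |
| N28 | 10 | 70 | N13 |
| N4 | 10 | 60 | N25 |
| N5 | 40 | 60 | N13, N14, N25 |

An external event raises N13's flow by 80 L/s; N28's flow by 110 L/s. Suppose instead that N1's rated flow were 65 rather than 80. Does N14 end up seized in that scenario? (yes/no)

yes

With N1's rated flow at 65:
Round 1 — N13 at 140 > 120; N28 at 120 > 70. N13, N28 seize.
  N13 sheds 140 L/s to N12, N14, N5: 46 each (2 lost).
    N12: 110+46 = 156 > 140
    N14: 50+46 = 96 > 90
    N5: 40+46 = 86 > 60
  N28 sheds 120 L/s: no online neighbours, lost.
Round 2 — N12, N14, N5 seize.
  N12 sheds 156 L/s to N25: 156 each.
    N25: 110+156 = 266 > 130
  N14 sheds 96 L/s to N1: 96 each.
    N1: 60+96 = 156 > 65
  N5 sheds 86 L/s to N25: 86 each.
    N25: 266+86 = 352 > 130
Round 3 — N1, N25 seize.
  N1 sheds 156 L/s: no online neighbours, lost.
  N25 sheds 352 L/s to N4: 352 each.
    N4: 10+352 = 362 > 60
Round 4 — N4 seizes.
  N4 sheds 362 L/s: no online neighbours, lost.
No further seizures.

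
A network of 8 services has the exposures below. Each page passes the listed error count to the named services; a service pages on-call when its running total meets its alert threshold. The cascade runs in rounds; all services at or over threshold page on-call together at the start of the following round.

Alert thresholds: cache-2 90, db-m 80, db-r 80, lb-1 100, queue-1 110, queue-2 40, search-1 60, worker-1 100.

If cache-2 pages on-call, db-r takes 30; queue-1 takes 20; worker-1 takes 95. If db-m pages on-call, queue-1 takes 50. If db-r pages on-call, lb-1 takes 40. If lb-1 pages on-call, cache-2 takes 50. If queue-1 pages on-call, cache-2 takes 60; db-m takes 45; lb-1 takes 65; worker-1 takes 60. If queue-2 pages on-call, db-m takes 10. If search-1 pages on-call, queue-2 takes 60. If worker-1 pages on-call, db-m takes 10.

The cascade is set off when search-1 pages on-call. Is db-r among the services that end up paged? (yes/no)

no

Round 1 — search-1 pages on-call (initial).
  queue-2: +60 → 60 ≥ 40
Round 2 — queue-2 pages on-call.
  db-m: +10 → 10 < 80
No further pages.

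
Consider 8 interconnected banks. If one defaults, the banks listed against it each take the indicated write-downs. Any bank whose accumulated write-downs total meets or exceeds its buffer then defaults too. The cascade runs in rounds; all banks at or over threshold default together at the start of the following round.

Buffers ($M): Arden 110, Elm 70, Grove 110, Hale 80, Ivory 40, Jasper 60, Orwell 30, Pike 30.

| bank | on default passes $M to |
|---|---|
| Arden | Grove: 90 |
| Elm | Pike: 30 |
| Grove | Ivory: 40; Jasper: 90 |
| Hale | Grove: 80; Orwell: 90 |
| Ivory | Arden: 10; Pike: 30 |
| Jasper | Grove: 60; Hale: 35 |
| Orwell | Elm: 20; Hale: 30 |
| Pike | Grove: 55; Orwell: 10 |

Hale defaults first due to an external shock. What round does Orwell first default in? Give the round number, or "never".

Round 1 — Hale defaults (initial).
  Grove: +80 → 80 < 110
  Orwell: +90 → 90 ≥ 30
Round 2 — Orwell defaults.
  Elm: +20 → 20 < 70
No further defaults.

2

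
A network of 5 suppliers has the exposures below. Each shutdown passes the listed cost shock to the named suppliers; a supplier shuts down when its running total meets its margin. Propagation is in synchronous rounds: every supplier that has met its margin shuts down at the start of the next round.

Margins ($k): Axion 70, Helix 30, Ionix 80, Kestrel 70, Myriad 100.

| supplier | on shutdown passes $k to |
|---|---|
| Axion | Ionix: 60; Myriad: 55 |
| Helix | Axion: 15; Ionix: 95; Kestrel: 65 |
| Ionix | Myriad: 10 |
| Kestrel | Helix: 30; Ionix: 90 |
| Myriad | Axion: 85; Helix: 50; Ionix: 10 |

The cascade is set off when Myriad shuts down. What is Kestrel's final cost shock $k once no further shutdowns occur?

Round 1 — Myriad shuts down (initial).
  Axion: +85 → 85 ≥ 70
  Helix: +50 → 50 ≥ 30
  Ionix: +10 → 10 < 80
Round 2 — Axion, Helix shut down.
  Ionix: +60+95 → 165 ≥ 80
  Kestrel: +65 → 65 < 70
Round 3 — Ionix shuts down.
No further shutdowns.

65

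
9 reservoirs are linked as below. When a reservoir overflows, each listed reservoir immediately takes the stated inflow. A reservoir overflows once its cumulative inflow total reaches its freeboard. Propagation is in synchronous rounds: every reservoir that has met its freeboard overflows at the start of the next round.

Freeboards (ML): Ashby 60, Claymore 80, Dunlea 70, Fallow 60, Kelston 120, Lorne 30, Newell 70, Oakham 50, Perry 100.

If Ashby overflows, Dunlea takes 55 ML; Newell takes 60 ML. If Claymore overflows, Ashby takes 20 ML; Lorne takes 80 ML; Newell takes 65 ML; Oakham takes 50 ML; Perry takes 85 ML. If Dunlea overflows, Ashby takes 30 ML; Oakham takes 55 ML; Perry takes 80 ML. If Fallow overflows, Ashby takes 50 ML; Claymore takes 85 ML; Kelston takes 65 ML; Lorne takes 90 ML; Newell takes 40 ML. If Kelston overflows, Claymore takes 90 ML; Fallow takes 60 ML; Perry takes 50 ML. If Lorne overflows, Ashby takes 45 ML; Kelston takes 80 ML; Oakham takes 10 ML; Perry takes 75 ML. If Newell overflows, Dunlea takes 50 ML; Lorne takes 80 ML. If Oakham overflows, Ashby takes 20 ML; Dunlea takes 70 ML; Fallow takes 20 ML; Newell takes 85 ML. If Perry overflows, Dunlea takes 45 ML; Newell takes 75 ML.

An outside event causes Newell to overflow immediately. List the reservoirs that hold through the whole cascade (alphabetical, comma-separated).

Round 1 — Newell overflows (initial).
  Dunlea: +50 → 50 < 70
  Lorne: +80 → 80 ≥ 30
Round 2 — Lorne overflows.
  Ashby: +45 → 45 < 60
  Kelston: +80 → 80 < 120
  Oakham: +10 → 10 < 50
  Perry: +75 → 75 < 100
No further overflows.

Ashby, Claymore, Dunlea, Fallow, Kelston, Oakham, Perry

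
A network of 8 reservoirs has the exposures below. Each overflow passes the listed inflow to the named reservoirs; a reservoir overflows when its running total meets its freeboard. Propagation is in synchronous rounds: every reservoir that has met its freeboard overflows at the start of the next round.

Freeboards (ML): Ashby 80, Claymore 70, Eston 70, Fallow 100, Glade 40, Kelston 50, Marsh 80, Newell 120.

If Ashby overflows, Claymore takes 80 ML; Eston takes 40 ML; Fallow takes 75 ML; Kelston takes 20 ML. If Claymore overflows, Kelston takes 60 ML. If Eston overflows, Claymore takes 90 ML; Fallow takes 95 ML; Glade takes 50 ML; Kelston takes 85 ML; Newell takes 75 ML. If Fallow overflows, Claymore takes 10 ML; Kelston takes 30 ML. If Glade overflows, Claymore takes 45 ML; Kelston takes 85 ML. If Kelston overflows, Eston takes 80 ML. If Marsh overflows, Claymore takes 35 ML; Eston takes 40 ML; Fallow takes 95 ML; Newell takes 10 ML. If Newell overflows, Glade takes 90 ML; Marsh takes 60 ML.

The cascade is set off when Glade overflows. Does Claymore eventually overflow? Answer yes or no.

yes

Round 1 — Glade overflows (initial).
  Claymore: +45 → 45 < 70
  Kelston: +85 → 85 ≥ 50
Round 2 — Kelston overflows.
  Eston: +80 → 80 ≥ 70
Round 3 — Eston overflows.
  Claymore: +90 → 135 ≥ 70
  Fallow: +95 → 95 < 100
  Newell: +75 → 75 < 120
Round 4 — Claymore overflows.
No further overflows.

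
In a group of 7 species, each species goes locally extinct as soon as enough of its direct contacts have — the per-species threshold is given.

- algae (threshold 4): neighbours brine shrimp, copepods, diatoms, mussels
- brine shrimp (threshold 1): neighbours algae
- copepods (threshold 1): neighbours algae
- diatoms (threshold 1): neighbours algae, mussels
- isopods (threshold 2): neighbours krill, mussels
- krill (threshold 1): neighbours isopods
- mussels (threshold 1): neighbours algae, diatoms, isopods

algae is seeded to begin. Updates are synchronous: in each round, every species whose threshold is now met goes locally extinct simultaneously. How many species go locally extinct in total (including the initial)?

5

Round 1 — algae goes locally extinct (initial).
Round 2 — checking thresholds:
  brine shrimp: 1 of 1 neighbours ≥ 1, goes locally extinct.
  copepods: 1 of 1 neighbours ≥ 1, goes locally extinct.
  diatoms: 1 of 2 neighbours ≥ 1, goes locally extinct.
  mussels: 1 of 3 neighbours ≥ 1, goes locally extinct.
Round 3 — no new extinctions; cascade stops.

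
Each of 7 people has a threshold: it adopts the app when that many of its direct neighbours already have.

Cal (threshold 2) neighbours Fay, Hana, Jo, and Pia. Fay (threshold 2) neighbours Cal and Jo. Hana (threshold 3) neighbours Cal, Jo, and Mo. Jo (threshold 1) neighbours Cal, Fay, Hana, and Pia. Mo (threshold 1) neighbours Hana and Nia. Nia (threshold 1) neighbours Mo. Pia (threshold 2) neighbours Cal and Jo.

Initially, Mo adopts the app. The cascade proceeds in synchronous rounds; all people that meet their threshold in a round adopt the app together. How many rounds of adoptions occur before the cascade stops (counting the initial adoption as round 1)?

2

Round 1 — Mo adopts the app (initial).
Round 2 — checking thresholds:
  Hana: 1 of 3 neighbours < 3, not yet.
  Nia: 1 of 1 neighbours ≥ 1, adopts the app.
Round 3 — no new adoptions; cascade stops.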